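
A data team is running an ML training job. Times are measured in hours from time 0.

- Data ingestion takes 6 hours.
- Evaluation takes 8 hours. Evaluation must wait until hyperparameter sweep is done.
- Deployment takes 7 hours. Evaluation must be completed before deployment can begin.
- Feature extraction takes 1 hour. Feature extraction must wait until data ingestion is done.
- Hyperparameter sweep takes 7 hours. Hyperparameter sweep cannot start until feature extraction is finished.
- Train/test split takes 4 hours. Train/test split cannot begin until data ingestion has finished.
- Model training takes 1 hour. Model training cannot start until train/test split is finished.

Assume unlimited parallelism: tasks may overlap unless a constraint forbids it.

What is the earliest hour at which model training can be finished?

Nothing blocks data ingestion, so it runs from hour 0 to hour 6.
Train/test split waits on data ingestion (finishes hour 6), so it starts at hour 6 and finishes at 6 + 4 = hour 10.
After train/test split (finishes hour 10), model training can start at hour 10 and finishes at hour 11.

11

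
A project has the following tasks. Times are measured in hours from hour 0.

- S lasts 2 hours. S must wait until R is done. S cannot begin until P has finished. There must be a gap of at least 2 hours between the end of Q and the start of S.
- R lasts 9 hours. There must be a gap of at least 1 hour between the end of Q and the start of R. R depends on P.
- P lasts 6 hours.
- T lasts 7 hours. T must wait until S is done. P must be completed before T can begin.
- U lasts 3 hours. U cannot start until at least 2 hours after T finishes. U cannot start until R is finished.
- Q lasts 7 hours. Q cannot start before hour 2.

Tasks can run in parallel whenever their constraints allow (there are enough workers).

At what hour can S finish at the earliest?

21

Q cannot begin until its own release at hour 2. It runs from hour 2 to 2 + 7 = hour 9.
P can start immediately at hour 0; it finishes at hour 6.
R cannot start until Q (finishes hour 9, plus 1-hour gap → hour 10); P (finishes hour 6). The controlling bound is hour 10, so R finishes at 10 + 9 = hour 19.
S has to wait for R (finishes hour 19); P (finishes hour 6); Q (finishes hour 9, plus 2-hour gap → hour 11). The latest of these is hour 19, so S runs hour 19 to 19 + 2 = hour 21.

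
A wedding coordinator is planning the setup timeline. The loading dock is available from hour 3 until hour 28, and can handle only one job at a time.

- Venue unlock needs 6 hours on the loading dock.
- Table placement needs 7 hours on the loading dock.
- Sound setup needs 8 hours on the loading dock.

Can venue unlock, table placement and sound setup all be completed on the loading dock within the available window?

The loading dock window is 28 − 3 = 25 hours.
Running back to back, the jobs need 6 + 7 + 8 = 21 hours on the loading dock.
Since 21 ≤ 25, they fit within the window.

Yes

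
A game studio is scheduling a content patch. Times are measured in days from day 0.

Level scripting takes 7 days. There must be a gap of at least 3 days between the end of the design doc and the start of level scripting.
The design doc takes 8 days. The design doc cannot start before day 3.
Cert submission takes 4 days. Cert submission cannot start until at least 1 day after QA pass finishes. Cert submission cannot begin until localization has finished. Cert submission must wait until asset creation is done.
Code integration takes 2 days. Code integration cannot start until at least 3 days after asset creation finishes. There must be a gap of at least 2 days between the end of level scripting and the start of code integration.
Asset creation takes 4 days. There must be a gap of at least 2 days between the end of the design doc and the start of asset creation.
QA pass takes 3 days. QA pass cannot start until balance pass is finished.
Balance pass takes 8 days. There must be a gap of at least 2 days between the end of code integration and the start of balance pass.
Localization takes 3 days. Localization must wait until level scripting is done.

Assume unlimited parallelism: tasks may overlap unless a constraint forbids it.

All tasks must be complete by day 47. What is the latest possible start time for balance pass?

Cert submission must finish by day 47; it takes 4 days, so it must start by 47 − 4 = day 43.
QA pass must finish before cert submission (must start by day 43, minus 1-day gap → day 42). With a 3-day duration, QA pass must start by 42 − 3 = day 39.
Balance pass must finish before QA pass (must start by day 39). With an 8-day duration, balance pass must start by 39 − 8 = day 31.

31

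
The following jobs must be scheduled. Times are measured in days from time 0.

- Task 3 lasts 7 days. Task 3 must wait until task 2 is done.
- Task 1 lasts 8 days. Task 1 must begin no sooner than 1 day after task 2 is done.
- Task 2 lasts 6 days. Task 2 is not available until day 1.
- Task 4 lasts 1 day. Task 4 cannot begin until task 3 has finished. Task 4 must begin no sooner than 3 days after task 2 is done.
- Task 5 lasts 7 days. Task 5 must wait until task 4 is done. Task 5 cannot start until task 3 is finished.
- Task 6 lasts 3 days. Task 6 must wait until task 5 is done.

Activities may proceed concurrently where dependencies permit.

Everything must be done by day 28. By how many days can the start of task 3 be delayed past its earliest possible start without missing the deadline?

Task 2 cannot begin until its own release at day 1. It runs from day 1 to 1 + 6 = day 7.
Task 3 waits on task 2 (finishes day 7), so it starts at day 7 and finishes at 7 + 7 = day 14.

Working backward from the deadline:
To finish by day 28, task 6 (duration 3) must start no later than day 25.
Task 5 has to be done before task 6 (must start by day 25). That means finishing by day 25, i.e. starting by 25 − 7 = day 18.
Since task 5 (must start by day 18) depends on it, task 4 must finish by day 18. Backing off its 1-day duration gives a latest start of day 17.
Task 3 has several dependents: task 4 (must start by day 17); task 5 (must start by day 18). The earliest of those limits is day 17, so task 3 must start by 17 − 7 = day 10.
So task 3 can start as early as day 7 and as late as day 10, giving 10 − 7 = 3 days of slack.

3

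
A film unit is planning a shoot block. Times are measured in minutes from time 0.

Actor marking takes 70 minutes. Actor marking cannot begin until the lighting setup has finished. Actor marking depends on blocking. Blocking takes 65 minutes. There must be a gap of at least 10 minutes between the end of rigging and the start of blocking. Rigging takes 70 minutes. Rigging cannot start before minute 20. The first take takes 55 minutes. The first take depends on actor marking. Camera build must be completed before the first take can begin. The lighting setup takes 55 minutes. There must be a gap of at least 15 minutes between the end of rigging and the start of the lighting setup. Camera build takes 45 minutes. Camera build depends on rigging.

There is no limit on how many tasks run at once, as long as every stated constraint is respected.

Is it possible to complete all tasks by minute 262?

No

Rigging cannot begin until its own release at minute 20. It runs from minute 20 to 20 + 70 = minute 90.
Blocking cannot begin until rigging (finishes minute 90, plus 10-minute gap → minute 100). It runs from minute 100 to 100 + 65 = minute 165.
After rigging (finishes minute 90), camera build can start at minute 90 and finishes at minute 135.
The lighting setup cannot begin until rigging (finishes minute 90, plus 15-minute gap → minute 105). It runs from minute 105 to 105 + 55 = minute 160.
Actor marking has to wait for the lighting setup (finishes minute 160); blocking (finishes minute 165). The latest of these is minute 165, so actor marking runs minute 165 to 165 + 70 = minute 235.
For the first take: actor marking (finishes minute 235); camera build (finishes minute 135). Taking the maximum gives a start of minute 235, and it finishes at 235 + 55 = minute 290.
The earliest everything can be done is minute 290, which is after the deadline of 262, so it is not possible.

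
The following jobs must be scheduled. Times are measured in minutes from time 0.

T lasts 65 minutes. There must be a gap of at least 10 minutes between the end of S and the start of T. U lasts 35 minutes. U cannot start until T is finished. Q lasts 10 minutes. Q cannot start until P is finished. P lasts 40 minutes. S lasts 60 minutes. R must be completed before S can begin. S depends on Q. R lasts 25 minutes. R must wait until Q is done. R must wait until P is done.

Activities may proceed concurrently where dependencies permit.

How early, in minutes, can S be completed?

P can start immediately at minute 0; it finishes at minute 40.
Q waits on P (finishes minute 40), so it starts at minute 40 and finishes at 40 + 10 = minute 50.
R cannot start until Q (finishes minute 50); P (finishes minute 40). The controlling bound is minute 50, so R finishes at 50 + 25 = minute 75.
S needs all of R (finishes minute 75); Q (finishes minute 50). That puts its earliest start at minute 75; it finishes at 75 + 60 = minute 135.

135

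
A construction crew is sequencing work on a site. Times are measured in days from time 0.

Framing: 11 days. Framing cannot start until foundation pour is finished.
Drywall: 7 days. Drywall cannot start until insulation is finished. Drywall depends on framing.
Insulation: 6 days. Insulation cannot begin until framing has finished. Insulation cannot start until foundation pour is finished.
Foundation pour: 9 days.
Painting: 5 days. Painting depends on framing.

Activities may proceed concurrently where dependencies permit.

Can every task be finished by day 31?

Nothing blocks foundation pour, so it runs from day 0 to day 9.
Framing waits on foundation pour (finishes day 9), so it starts at day 9 and finishes at 9 + 11 = day 20.
Painting waits on framing (finishes day 20), so it starts at day 20 and finishes at 20 + 5 = day 25.
Insulation needs all of framing (finishes day 20); foundation pour (finishes day 9). That puts its earliest start at day 20; it finishes at 20 + 6 = day 26.
Drywall cannot start until insulation (finishes day 26); framing (finishes day 20). The controlling bound is day 26, so drywall finishes at 26 + 7 = day 33.
The earliest everything can be done is day 33, which is after the deadline of 31, so it is not possible.

No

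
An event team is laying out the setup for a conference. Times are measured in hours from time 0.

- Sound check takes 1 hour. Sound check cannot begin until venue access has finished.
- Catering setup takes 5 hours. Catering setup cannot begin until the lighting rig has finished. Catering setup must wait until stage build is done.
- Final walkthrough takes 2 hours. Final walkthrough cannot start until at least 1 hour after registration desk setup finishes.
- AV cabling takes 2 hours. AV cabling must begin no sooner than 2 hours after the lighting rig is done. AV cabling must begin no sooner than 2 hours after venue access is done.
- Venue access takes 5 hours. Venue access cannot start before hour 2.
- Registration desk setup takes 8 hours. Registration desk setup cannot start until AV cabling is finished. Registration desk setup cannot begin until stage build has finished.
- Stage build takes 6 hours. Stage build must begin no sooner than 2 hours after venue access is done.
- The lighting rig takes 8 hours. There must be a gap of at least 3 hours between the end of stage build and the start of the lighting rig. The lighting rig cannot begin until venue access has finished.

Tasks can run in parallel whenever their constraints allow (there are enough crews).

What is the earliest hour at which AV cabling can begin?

After its own release at hour 2, venue access can start at hour 2 and finishes at hour 7.
Stage build cannot begin until venue access (finishes hour 7, plus 2-hour gap → hour 9). It runs from hour 9 to 9 + 6 = hour 15.
The lighting rig needs all of stage build (finishes hour 15, plus 3-hour gap → hour 18); venue access (finishes hour 7). That puts its earliest start at hour 18; it finishes at 18 + 8 = hour 26.
AV cabling waits on the lighting rig (finishes hour 26, plus 2-hour gap → hour 28); venue access (finishes hour 7, plus 2-hour gap → hour 9). The latest of these is hour 28, which is the earliest AV cabling can start.

28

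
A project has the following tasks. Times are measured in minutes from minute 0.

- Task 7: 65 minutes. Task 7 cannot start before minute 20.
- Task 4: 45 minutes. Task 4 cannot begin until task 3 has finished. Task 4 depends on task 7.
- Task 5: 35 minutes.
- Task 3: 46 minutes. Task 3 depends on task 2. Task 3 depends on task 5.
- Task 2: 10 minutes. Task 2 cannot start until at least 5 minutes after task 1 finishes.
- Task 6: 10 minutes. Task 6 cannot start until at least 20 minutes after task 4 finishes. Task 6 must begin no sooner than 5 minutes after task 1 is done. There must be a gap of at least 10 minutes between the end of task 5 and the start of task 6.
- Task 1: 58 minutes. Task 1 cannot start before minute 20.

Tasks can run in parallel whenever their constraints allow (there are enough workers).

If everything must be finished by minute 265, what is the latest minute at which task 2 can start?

134

Nothing follows task 6; the deadline of minute 265 is its only limit. It must start by 265 − 10 = minute 255.
Task 4 feeds into task 6 (must start by minute 255, minus 20-minute gap → minute 235); so task 4 must finish by minute 235 and therefore start by minute 190.
Task 3 must finish before task 4 (must start by minute 190). With a 46-minute duration, task 3 must start by 190 − 46 = minute 144.
Task 2 must finish before task 3 (must start by minute 144). With a 10-minute duration, task 2 must start by 144 − 10 = minute 134.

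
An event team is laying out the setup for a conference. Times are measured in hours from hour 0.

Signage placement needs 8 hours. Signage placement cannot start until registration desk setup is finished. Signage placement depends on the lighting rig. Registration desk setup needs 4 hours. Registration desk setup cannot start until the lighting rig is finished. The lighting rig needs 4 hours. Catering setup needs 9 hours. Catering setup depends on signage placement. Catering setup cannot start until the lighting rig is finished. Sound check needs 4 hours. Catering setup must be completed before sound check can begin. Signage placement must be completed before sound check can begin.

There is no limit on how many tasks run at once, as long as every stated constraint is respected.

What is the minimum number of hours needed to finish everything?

The lighting rig has no prerequisites, so it starts at hour 0 and finishes at hour 4.
Registration desk setup waits on the lighting rig (finishes hour 4), so it starts at hour 4 and finishes at 4 + 4 = hour 8.
Signage placement needs all of registration desk setup (finishes hour 8); the lighting rig (finishes hour 4). That puts its earliest start at hour 8; it finishes at 8 + 8 = hour 16.
Catering setup has to wait for signage placement (finishes hour 16); the lighting rig (finishes hour 4). The latest of these is hour 16, so catering setup runs hour 16 to 16 + 9 = hour 25.
For sound check: catering setup (finishes hour 25); signage placement (finishes hour 16). Taking the maximum gives a start of hour 25, and it finishes at 25 + 4 = hour 29.
All tasks are finished once the last one completes. Finish times: The lighting rig at 4, Registration desk setup at 8, Signage placement at 16, Catering setup at 25, Sound check at 29. The latest is hour 29.

29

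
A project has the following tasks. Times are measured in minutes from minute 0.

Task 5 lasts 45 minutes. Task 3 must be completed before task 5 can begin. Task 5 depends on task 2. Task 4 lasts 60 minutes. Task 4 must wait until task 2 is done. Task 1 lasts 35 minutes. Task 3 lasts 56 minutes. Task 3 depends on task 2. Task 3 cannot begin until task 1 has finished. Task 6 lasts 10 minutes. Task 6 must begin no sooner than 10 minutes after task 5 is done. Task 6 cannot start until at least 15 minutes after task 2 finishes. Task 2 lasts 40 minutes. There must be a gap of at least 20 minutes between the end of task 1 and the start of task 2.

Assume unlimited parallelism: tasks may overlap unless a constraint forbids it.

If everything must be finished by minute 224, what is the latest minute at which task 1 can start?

Task 6 has no dependents, so it just needs to finish by minute 224. Starting by 224 − 10 = minute 214 achieves that.
Since task 6 (must start by minute 214, minus 10-minute gap → minute 204) depends on it, task 5 must finish by minute 204. Backing off its 45-minute duration gives a latest start of minute 159.
Task 3 must finish before task 5 (must start by minute 159). With a 56-minute duration, task 3 must start by 159 − 56 = minute 103.
Task 4 has no dependents, so it just needs to finish by minute 224. Starting by 224 − 60 = minute 164 achieves that.
Task 2 feeds task 3 (must start by minute 103); task 4 (must start by minute 164); task 5 (must start by minute 159); task 6 (must start by minute 214, minus 15-minute gap → minute 199). Taking the minimum, task 2 must finish by minute 103 and start by 103 − 40 = minute 63.
Task 1 feeds task 2 (must start by minute 63, minus 20-minute gap → minute 43); task 3 (must start by minute 103). Taking the minimum, task 1 must finish by minute 43 and start by 43 − 35 = minute 8.

8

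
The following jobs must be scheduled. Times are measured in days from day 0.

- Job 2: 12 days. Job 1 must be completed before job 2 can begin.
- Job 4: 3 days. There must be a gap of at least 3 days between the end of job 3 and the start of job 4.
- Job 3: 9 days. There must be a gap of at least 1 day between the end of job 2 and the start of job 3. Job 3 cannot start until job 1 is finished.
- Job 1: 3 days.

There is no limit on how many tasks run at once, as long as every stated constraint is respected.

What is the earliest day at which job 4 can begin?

Job 1 can start immediately at day 0; it finishes at day 3.
After job 1 (finishes day 3), job 2 can start at day 3 and finishes at day 15.
Job 3 needs all of job 2 (finishes day 15, plus 1-day gap → day 16); job 1 (finishes day 3). That puts its earliest start at day 16; it finishes at 16 + 9 = day 25.
Job 4 waits on job 3 (finishes day 25, plus 3-day gap → day 28), so the earliest it can start is day 28.

28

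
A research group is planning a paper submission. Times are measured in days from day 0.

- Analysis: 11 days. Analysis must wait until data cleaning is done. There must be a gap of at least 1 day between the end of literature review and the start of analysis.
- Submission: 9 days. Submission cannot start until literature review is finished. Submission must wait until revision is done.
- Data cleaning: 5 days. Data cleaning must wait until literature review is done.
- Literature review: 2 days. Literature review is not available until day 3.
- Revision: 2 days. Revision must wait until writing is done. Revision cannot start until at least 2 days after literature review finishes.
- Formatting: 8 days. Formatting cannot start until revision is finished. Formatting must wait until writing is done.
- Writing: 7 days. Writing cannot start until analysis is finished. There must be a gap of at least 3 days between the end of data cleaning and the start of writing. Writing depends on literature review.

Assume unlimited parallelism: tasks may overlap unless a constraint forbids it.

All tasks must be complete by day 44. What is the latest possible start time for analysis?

15

Nothing follows formatting; the deadline of day 44 is its only limit. It must start by 44 − 8 = day 36.
Submission must finish by day 44; it takes 9 days, so it must start by 44 − 9 = day 35.
Revision must finish in time for formatting (must start by day 36); submission (must start by day 35). The tightest is day 35, so revision must start by 35 − 2 = day 33.
Writing feeds revision (must start by day 33); formatting (must start by day 36). Taking the minimum, writing must finish by day 33 and start by 33 − 7 = day 26.
Analysis has to be done before writing (must start by day 26). That means finishing by day 26, i.e. starting by 26 − 11 = day 15.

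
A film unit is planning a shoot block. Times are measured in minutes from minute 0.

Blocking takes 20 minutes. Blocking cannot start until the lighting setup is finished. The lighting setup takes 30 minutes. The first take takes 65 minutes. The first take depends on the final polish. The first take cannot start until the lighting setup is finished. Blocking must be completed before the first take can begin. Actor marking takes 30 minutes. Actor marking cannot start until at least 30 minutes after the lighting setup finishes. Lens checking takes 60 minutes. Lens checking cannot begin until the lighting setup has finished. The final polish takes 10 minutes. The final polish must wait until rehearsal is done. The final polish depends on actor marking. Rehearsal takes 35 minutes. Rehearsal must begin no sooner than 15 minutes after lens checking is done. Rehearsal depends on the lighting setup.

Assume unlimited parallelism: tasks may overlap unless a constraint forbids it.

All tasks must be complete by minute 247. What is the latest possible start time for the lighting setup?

32

To finish by minute 247, the first take (duration 65) must start no later than minute 182.
Since the first take (must start by minute 182) depends on it, the final polish must finish by minute 182. Backing off its 10-minute duration gives a latest start of minute 172.
Rehearsal feeds into the final polish (must start by minute 172); so rehearsal must finish by minute 172 and therefore start by minute 137.
Lens checking feeds into rehearsal (must start by minute 137, minus 15-minute gap → minute 122); so lens checking must finish by minute 122 and therefore start by minute 62.
Blocking must finish before the first take (must start by minute 182). With a 20-minute duration, blocking must start by 182 − 20 = minute 162.
Actor marking must finish before the final polish (must start by minute 172). With a 30-minute duration, actor marking must start by 172 − 30 = minute 142.
The lighting setup feeds lens checking (must start by minute 62); blocking (must start by minute 162); actor marking (must start by minute 142, minus 30-minute gap → minute 112); rehearsal (must start by minute 137); the first take (must start by minute 182). Taking the minimum, the lighting setup must finish by minute 62 and start by 62 − 30 = minute 32.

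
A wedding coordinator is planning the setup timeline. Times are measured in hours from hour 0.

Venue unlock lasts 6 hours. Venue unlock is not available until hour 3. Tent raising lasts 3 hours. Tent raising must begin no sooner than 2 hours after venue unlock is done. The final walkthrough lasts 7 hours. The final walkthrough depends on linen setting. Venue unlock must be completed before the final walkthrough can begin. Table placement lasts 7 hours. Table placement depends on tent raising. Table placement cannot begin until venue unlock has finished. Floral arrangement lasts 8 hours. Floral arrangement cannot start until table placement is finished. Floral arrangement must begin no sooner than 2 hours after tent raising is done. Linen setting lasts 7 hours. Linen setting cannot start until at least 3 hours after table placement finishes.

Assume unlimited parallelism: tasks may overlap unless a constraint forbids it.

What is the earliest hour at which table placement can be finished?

21

Venue unlock waits on its own release at hour 3, so it starts at hour 3 and finishes at 3 + 6 = hour 9.
After venue unlock (finishes hour 9, plus 2-hour gap → hour 11), tent raising can start at hour 11 and finishes at hour 14.
For table placement: tent raising (finishes hour 14); venue unlock (finishes hour 9). Taking the maximum gives a start of hour 14, and it finishes at 14 + 7 = hour 21.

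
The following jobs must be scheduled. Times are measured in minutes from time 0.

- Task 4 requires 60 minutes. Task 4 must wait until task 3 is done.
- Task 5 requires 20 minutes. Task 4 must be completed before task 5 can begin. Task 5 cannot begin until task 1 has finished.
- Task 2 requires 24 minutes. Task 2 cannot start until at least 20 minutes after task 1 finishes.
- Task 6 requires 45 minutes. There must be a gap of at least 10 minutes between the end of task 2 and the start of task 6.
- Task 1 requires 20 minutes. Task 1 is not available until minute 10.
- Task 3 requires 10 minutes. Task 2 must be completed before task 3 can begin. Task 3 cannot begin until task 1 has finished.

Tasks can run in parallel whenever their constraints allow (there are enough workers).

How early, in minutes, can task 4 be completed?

144

Task 1 waits on its own release at minute 10, so it starts at minute 10 and finishes at 10 + 20 = minute 30.
After task 1 (finishes minute 30, plus 20-minute gap → minute 50), task 2 can start at minute 50 and finishes at minute 74.
Task 3 cannot start until task 2 (finishes minute 74); task 1 (finishes minute 30). The controlling bound is minute 74, so task 3 finishes at 74 + 10 = minute 84.
After task 3 (finishes minute 84), task 4 can start at minute 84 and finishes at minute 144.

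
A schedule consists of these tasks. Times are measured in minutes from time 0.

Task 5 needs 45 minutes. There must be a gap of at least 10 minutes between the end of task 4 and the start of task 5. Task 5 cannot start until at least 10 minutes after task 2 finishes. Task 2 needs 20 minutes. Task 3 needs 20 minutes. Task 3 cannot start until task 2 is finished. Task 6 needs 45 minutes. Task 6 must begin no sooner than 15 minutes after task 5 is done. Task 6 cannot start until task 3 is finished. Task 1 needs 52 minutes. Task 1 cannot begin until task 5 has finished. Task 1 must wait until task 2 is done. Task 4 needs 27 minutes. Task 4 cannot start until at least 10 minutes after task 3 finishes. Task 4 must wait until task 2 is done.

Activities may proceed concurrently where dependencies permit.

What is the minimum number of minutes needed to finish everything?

Task 2 can start immediately at minute 0; it finishes at minute 20.
Task 3 waits on task 2 (finishes minute 20), so it starts at minute 20 and finishes at 20 + 20 = minute 40.
Task 4 cannot start until task 3 (finishes minute 40, plus 10-minute gap → minute 50); task 2 (finishes minute 20). The controlling bound is minute 50, so task 4 finishes at 50 + 27 = minute 77.
Task 5 has to wait for task 4 (finishes minute 77, plus 10-minute gap → minute 87); task 2 (finishes minute 20, plus 10-minute gap → minute 30). The latest of these is minute 87, so task 5 runs minute 87 to 87 + 45 = minute 132.
Task 6 cannot start until task 5 (finishes minute 132, plus 15-minute gap → minute 147); task 3 (finishes minute 40). The controlling bound is minute 147, so task 6 finishes at 147 + 45 = minute 192.
Task 1 cannot start until task 5 (finishes minute 132); task 2 (finishes minute 20). The controlling bound is minute 132, so task 1 finishes at 132 + 52 = minute 184.
All tasks are finished once the last one completes. Finish times: Task 1 at 184, Task 2 at 20, Task 3 at 40, Task 4 at 77, Task 5 at 132, Task 6 at 192. The latest is minute 192.

192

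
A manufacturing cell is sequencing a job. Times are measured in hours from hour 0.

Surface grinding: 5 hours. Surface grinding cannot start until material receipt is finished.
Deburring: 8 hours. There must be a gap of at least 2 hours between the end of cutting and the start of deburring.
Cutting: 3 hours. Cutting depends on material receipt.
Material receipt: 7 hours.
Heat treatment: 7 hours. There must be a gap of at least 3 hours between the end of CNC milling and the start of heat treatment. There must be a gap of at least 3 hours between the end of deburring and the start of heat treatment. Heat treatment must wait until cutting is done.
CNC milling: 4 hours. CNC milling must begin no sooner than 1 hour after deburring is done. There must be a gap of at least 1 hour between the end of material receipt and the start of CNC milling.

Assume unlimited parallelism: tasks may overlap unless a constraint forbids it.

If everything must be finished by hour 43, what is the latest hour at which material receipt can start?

Heat treatment has no dependents, so it just needs to finish by hour 43. Starting by 43 − 7 = hour 36 achieves that.
CNC milling must finish before heat treatment (must start by hour 36, minus 3-hour gap → hour 33). With a 4-hour duration, CNC milling must start by 33 − 4 = hour 29.
Deburring feeds CNC milling (must start by hour 29, minus 1-hour gap → hour 28); heat treatment (must start by hour 36, minus 3-hour gap → hour 33). Taking the minimum, deburring must finish by hour 28 and start by 28 − 8 = hour 20.
For cutting: deburring (must start by hour 20, minus 2-hour gap → hour 18); heat treatment (must start by hour 36). The most restrictive is hour 18; with a 3-hour duration, cutting must start by hour 15.
Surface grinding must finish by hour 43; it takes 5 hours, so it must start by 43 − 5 = hour 38.
Material receipt feeds cutting (must start by hour 15); CNC milling (must start by hour 29, minus 1-hour gap → hour 28); surface grinding (must start by hour 38). Taking the minimum, material receipt must finish by hour 15 and start by 15 − 7 = hour 8.

8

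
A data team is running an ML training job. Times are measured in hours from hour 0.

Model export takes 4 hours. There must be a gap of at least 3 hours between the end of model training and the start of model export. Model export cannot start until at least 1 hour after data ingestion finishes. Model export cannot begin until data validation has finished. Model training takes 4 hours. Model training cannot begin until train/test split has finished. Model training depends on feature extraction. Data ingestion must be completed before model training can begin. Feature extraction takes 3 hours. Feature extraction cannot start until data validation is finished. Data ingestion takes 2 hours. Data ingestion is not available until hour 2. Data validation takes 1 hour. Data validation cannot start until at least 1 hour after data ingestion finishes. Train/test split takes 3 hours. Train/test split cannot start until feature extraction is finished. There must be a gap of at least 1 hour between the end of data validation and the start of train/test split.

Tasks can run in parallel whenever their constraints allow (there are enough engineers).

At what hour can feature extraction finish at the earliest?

9

Data ingestion cannot begin until its own release at hour 2. It runs from hour 2 to 2 + 2 = hour 4.
After data ingestion (finishes hour 4, plus 1-hour gap → hour 5), data validation can start at hour 5 and finishes at hour 6.
Feature extraction waits on data validation (finishes hour 6), so it starts at hour 6 and finishes at 6 + 3 = hour 9.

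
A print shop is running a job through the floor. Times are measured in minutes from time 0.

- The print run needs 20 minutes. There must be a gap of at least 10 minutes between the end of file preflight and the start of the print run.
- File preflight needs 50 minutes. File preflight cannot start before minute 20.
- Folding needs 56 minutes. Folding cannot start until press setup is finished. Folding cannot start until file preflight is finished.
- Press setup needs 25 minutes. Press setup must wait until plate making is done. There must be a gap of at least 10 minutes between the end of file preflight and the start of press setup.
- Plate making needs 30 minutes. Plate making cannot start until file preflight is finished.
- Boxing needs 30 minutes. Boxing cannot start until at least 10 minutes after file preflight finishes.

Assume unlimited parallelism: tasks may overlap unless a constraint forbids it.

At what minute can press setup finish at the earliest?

125

File preflight cannot begin until its own release at minute 20. It runs from minute 20 to 20 + 50 = minute 70.
Plate making cannot begin until file preflight (finishes minute 70). It runs from minute 70 to 70 + 30 = minute 100.
Press setup needs all of plate making (finishes minute 100); file preflight (finishes minute 70, plus 10-minute gap → minute 80). That puts its earliest start at minute 100; it finishes at 100 + 25 = minute 125.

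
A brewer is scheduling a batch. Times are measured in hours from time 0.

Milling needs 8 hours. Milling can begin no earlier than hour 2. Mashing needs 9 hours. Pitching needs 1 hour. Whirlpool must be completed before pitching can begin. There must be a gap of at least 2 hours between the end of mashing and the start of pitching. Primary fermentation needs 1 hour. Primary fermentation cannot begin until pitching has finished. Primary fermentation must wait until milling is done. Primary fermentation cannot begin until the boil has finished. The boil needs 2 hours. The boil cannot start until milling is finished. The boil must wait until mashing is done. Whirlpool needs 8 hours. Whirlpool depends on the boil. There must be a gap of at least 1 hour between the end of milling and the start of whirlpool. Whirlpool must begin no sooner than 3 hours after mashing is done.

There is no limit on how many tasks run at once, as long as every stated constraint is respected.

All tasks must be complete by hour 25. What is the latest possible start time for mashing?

Nothing follows primary fermentation; the deadline of hour 25 is its only limit. It must start by 25 − 1 = hour 24.
Pitching has to be done before primary fermentation (must start by hour 24). That means finishing by hour 24, i.e. starting by 24 − 1 = hour 23.
Whirlpool must finish before pitching (must start by hour 23). With an 8-hour duration, whirlpool must start by 23 − 8 = hour 15.
For the boil: whirlpool (must start by hour 15); primary fermentation (must start by hour 24). The most restrictive is hour 15; with a 2-hour duration, the boil must start by hour 13.
Mashing feeds the boil (must start by hour 13); whirlpool (must start by hour 15, minus 3-hour gap → hour 12); pitching (must start by hour 23, minus 2-hour gap → hour 21). Taking the minimum, mashing must finish by hour 12 and start by 12 − 9 = hour 3.

3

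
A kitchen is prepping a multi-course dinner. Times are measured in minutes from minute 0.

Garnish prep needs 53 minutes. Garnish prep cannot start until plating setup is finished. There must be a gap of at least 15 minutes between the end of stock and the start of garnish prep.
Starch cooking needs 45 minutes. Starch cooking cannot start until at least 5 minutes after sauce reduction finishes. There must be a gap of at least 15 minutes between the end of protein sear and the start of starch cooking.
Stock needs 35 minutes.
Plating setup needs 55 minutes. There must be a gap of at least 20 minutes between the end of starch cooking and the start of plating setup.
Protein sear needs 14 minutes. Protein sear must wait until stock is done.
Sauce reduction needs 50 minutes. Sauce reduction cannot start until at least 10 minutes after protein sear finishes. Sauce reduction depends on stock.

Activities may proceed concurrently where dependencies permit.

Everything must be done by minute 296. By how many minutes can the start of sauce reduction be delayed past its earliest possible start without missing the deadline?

Stock can start immediately at minute 0; it finishes at minute 35.
Protein sear waits on stock (finishes minute 35), so it starts at minute 35 and finishes at 35 + 14 = minute 49.
Sauce reduction has to wait for protein sear (finishes minute 49, plus 10-minute gap → minute 59); stock (finishes minute 35). The latest of these is minute 59, so sauce reduction runs minute 59 to 59 + 50 = minute 109.

Working backward from the deadline:
Nothing follows garnish prep; the deadline of minute 296 is its only limit. It must start by 296 − 53 = minute 243.
Plating setup must finish before garnish prep (must start by minute 243). With a 55-minute duration, plating setup must start by 243 − 55 = minute 188.
Starch cooking feeds into plating setup (must start by minute 188, minus 20-minute gap → minute 168); so starch cooking must finish by minute 168 and therefore start by minute 123.
Sauce reduction has to be done before starch cooking (must start by minute 123, minus 5-minute gap → minute 118). That means finishing by minute 118, i.e. starting by 118 − 50 = minute 68.
So sauce reduction can start as early as minute 59 and as late as minute 68, giving 68 − 59 = 9 minutes of slack.

9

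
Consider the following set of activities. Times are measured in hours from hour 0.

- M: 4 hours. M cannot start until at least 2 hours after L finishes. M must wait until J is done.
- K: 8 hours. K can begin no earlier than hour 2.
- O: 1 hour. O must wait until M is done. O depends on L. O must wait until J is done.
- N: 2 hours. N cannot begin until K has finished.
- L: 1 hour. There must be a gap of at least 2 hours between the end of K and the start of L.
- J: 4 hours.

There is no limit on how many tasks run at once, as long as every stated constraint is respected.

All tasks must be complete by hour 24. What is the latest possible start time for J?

15

To finish by hour 24, O (duration 1) must start no later than hour 23.
M feeds into O (must start by hour 23); so M must finish by hour 23 and therefore start by hour 19.
J has several dependents: M (must start by hour 19); O (must start by hour 23). The earliest of those limits is hour 19, so J must start by 19 − 4 = hour 15.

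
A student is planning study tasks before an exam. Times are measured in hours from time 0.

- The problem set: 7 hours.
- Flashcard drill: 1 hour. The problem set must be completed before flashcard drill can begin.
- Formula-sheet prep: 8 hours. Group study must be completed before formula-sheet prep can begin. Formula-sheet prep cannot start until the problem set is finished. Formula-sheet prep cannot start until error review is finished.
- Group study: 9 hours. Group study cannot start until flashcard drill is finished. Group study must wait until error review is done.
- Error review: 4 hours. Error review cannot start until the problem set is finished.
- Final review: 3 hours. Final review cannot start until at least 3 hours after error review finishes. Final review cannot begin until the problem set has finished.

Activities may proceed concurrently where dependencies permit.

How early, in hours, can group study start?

11

The problem set can start immediately at hour 0; it finishes at hour 7.
Error review waits on the problem set (finishes hour 7), so it starts at hour 7 and finishes at 7 + 4 = hour 11.
After the problem set (finishes hour 7), flashcard drill can start at hour 7 and finishes at hour 8.
Group study waits on flashcard drill (finishes hour 8); error review (finishes hour 11). The latest of these is hour 11, which is the earliest group study can start.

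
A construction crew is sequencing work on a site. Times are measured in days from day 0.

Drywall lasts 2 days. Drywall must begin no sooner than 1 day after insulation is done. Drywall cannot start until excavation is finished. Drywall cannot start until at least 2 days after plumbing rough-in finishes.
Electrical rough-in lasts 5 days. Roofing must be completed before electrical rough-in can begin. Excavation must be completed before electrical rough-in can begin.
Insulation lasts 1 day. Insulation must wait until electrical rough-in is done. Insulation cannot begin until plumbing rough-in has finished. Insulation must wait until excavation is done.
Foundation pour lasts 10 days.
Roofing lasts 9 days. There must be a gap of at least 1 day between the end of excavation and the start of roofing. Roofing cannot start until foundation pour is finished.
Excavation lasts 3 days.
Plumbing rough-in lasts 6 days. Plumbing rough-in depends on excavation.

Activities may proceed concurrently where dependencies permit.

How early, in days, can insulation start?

Foundation pour has no prerequisites, so it starts at day 0 and finishes at day 10.
Nothing blocks excavation, so it runs from day 0 to day 3.
Plumbing rough-in waits on excavation (finishes day 3), so it starts at day 3 and finishes at 3 + 6 = day 9.
Roofing cannot start until excavation (finishes day 3, plus 1-day gap → day 4); foundation pour (finishes day 10). The controlling bound is day 10, so roofing finishes at 10 + 9 = day 19.
Electrical rough-in cannot start until roofing (finishes day 19); excavation (finishes day 3). The controlling bound is day 19, so electrical rough-in finishes at 19 + 5 = day 24.
Insulation waits on electrical rough-in (finishes day 24); plumbing rough-in (finishes day 9); excavation (finishes day 3). The latest of these is day 24, which is the earliest insulation can start.

24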